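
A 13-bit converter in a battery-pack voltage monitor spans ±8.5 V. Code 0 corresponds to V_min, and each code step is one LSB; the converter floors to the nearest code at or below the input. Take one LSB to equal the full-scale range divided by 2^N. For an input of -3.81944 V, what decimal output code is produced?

2255

Span: 8.5 V − (-8.5 V) = 17 V. LSB = 17 V / 2^13 ≈ 2.075 mV.
V_in − V_min = -3.81944 − (-8.5) = 4.68056 V.
Divide by LSB: 4.68056 × 8192/17 = 2255.4793.
Truncating gives code 2255.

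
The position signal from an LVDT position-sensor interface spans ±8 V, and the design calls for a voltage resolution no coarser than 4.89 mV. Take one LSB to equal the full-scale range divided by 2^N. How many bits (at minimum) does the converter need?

12 bits

Range = 8 − (-8) = 16 V.
Required number of levels: 16/4.89 mV = 3272.0; smallest N with 2^N ≥ that is 12.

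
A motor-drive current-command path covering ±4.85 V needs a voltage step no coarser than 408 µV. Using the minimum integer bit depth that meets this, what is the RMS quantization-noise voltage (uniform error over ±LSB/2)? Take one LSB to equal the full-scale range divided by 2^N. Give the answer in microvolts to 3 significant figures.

Range = 4.85 − (-4.85) = 9.7 V.
Required number of levels: 9.7/408 µV = 23775; smallest N with 2^N ≥ that is 15.
LSB = 9.7 V / 2^15 = 296.02 µV.
V_rms = LSB/√12 = 85.5 µV.

85.5 µV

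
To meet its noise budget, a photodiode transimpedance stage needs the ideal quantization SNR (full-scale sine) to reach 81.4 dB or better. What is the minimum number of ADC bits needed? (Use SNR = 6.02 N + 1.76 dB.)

Solving 6.02 N ≥ 81.4 − 1.76: N ≥ 13.229. Round up → N = 14.

14 bits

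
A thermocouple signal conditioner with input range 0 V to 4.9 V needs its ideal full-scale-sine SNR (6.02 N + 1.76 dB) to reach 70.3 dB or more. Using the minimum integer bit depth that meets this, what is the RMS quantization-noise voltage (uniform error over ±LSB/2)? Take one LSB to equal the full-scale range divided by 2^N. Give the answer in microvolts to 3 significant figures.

345 µV

Range is 4.9 V.
Required N = ⌈(70.3 − 1.76)/6.02⌉ = ⌈11.385⌉ = 12.
LSB = 4.9 V / 2^12 = 1.1963 mV.
σ_q = LSB/√12 = 1.1963 mV/3.4641 = 345 µV.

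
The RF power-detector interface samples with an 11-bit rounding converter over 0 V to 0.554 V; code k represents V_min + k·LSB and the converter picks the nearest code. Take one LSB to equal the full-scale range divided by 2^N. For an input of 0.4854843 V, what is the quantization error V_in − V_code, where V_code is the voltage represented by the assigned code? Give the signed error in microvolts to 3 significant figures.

Span = 0.554 V. LSB = 0.554 V / 2^11 ≈ 270.5 µV.
Position in LSBs: (0.4854843 − (0)) × 2048/0.554 = 1794.7145; rounding gives k = 1795.
V_code = 0 + (1795/2048) × 0.554 = 0.4855615234 V.
Error = V_in − V_code = 0.4854843 − (0.4855615234) = −77.2 µV.

−77.2 µV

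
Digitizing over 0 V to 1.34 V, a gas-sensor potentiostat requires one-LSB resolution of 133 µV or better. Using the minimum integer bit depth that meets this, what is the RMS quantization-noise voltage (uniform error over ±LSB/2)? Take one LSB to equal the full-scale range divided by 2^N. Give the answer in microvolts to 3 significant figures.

Full-scale range = 1.34 V.
Levels needed ≥ 1.34/133 µV = 10080. 2^14 = 16384 suffices, so N_min = 14.
LSB = 1.34 V ÷ 2^14 = 1.34/16384 V = 81.787 µV.
V_rms = LSB/√12 = 23.6 µV.

23.6 µV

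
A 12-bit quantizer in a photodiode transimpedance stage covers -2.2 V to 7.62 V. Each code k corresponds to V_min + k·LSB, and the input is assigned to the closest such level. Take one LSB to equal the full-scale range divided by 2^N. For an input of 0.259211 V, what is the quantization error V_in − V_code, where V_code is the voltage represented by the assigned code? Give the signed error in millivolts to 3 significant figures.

−0.584 mV

Range = 7.62 − (-2.2) = 9.82 V. LSB = 9.82 V / 2^12 ≈ 2.397 mV.
(V_in − V_min)/LSB = (0.259211 − (-2.2)) × 4096/9.82 = 1025.7564 → nearest code k = 1026.
V_code = -2.2 + (1026/4096) × 9.82 = 0.2597949219 V.
V_in − V_code = 0.259211 − (0.2597949219) = −0.584 mV.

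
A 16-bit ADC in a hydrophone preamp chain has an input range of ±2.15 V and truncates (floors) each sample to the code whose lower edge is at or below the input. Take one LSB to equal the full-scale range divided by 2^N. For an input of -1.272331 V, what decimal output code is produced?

13376

Full-scale range = 2.15 V − (-2.15 V) = 4.3 V. LSB = 4.3 V / 2^16 ≈ 65.61 µV.
(V_in − V_min) × 2^16/range = (-1.272331 − (-2.15)) × 65536/4.3 = 13376.492.
Floor → code = 13376.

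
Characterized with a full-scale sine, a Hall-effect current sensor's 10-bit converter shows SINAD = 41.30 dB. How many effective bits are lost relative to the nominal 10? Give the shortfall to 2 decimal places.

3.43 bits

N_eff = (41.30 − 1.76)/6.02 = 6.5681 bits.
Shortfall = 10 − 6.5681 = 3.4319 bits.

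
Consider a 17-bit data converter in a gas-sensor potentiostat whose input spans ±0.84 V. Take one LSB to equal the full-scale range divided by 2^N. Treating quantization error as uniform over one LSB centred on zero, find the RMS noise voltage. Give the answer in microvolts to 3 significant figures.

3.70 µV

Range = 0.84 − (-0.84) = 1.68 V.
Step size = 1.68/131072 V = 12.817 µV.
For a uniform distribution on [−LSB/2, +LSB/2], V_rms = LSB/√12 = 12.817 µV/3.4641 = 3.70 µV.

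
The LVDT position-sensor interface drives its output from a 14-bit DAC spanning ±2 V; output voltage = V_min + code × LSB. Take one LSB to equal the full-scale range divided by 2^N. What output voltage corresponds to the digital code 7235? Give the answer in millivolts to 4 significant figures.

Span: 2 V − (-2 V) = 4 V. LSB = 4 V / 2^14.
V_out = V_min + code × LSB = -2 V + 7235 × 4 V / 16384
      = -2 + 1.76636 = -0.233643 V.

-233.6 mV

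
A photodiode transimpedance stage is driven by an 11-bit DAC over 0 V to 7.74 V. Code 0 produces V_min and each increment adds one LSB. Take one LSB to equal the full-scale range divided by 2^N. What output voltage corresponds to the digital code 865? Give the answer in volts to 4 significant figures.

3.269 V

Span = 7.74 V. LSB = 7.74 V / 2^11.
V_out = V_min + code × LSB = 0 V + 865 × 7.74 V / 2048
      = 0 + 3.26909 = 3.26909 V.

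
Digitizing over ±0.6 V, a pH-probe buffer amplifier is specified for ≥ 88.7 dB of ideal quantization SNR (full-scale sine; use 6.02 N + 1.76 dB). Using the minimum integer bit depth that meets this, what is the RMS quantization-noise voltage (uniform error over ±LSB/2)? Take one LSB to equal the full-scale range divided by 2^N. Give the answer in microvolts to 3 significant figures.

Span: 0.6 V − (-0.6 V) = 1.2 V.
N ≥ (88.7 − 1.76)/6.02 = 14.442 → N_min = 15.
LSB = 1.2 V / 2^15 = 36.621 µV.
RMS noise = LSB/√12 = 10.6 µV.

10.6 µV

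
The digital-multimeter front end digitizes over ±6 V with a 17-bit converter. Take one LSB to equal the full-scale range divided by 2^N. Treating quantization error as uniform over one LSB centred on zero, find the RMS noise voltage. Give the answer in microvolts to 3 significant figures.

Span: 6 V − (-6 V) = 12 V.
Step size = 12/131072 V = 91.553 µV.
RMS of a uniform error over width LSB is LSB/√12 = 26.4 µV.

26.4 µV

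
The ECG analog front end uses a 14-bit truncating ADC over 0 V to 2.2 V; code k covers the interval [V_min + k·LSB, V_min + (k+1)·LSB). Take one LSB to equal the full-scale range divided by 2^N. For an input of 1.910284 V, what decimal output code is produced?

V_FS = 2.2 V. LSB = 2.2 V / 2^14 ≈ 134.3 µV.
V_in − V_min = 1.910284 − (0) = 1.910284 V.
Divide by LSB: 1.910284 × 16384/2.2 = 14226.4059.
Truncating gives code 14226.

14226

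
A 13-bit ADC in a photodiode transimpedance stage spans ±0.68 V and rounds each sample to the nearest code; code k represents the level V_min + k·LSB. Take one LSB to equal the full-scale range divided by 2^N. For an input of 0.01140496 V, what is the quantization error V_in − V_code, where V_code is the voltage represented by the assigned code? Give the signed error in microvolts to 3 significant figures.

−50.1 µV

Full-scale range = 0.68 V − (-0.68 V) = 1.36 V. LSB = 1.36 V / 2^13 ≈ 166.0 µV.
Position in LSBs: (0.01140496 − (-0.68)) × 8192/1.36 = 4164.6981; rounding gives k = 4165.
V_code = V_min + k × range/2^13 = -0.68 + 4165 × 1.36/8192 = 0.01145507813 V.
Error = V_in − V_code = 0.01140496 − (0.01145507813) = −50.1 µV.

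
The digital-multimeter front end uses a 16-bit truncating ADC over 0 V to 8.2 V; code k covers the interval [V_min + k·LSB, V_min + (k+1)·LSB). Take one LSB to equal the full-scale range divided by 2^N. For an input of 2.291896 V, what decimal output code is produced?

18317

Full-scale range = 8.2 V. LSB = 8.2 V / 2^16 ≈ 125.1 µV.
(V_in − V_min) × 2^16/range = (2.291896 − (0)) × 65536/8.2 = 18317.280.
Floor → code = 18317.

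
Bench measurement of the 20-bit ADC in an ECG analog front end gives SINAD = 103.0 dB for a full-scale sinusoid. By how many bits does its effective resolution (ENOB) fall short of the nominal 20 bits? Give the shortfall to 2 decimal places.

3.18 bits

N_eff = (103.0 − 1.76)/6.02 = 16.8173 bits.
20 − 16.8173 = 3.18 bits below nominal.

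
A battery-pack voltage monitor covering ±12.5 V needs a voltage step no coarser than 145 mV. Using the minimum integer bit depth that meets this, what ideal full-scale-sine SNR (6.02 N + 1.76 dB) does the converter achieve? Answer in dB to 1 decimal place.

Range = 12.5 − (-12.5) = 25 V.
25 V / 145 mV = 172.4. Since 2^7 = 128 and 2^8 = 256, N = 8.
6.02(8) + 1.76 = 49.92 dB.

49.9 dB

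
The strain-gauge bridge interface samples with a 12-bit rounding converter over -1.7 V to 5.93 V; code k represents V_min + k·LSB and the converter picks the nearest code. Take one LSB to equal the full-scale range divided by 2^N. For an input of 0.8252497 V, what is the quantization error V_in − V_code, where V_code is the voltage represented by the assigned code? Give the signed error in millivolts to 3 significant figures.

Span: 5.93 V − (-1.7 V) = 7.63 V. LSB = 7.63 V / 2^12 ≈ 1.863 mV.
(V_in − V_min)/LSB = (0.8252497 − (-1.7)) × 4096/7.63 = 1355.6255 → nearest code k = 1356.
Reconstructed level: -1.7 + 1356 × 7.63/4096 V = 0.8259472656 V.
Error = V_in − V_code = 0.8252497 − (0.8259472656) = −0.698 mV.

−0.698 mV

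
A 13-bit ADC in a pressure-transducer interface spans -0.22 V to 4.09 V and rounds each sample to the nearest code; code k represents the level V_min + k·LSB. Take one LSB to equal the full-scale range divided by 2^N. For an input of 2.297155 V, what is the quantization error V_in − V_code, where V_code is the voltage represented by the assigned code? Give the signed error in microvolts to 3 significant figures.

+182 µV

Span: 4.09 V − (-0.22 V) = 4.31 V. LSB = 4.31 V / 2^13 ≈ 0.5261 mV.
(2.297155 − (-0.22)) / LSB = 2.517155 × 8192/4.31 = 4784.3466. Nearest integer: k = 4784.
Reconstructed level: -0.22 + 4784 × 4.31/8192 V = 2.296972656 V.
V_in − V_code = 2.297155 − (2.296972656) = +182 µV.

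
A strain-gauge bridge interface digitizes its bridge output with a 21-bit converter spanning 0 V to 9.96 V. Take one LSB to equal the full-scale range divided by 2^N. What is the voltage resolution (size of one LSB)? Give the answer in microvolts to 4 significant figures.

Full-scale range = 9.96 V.
2^21 = 2097152 levels.
One LSB is 9.96 V / 2097152 = 4.749 µV.

4.749 µV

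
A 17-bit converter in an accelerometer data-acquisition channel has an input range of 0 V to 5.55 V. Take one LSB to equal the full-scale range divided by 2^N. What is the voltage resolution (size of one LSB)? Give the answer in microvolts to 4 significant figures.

42.34 µV

Span = 5.55 V.
There are 2^17 = 131072 steps.
One LSB is 5.55 V / 131072 = 42.34 µV.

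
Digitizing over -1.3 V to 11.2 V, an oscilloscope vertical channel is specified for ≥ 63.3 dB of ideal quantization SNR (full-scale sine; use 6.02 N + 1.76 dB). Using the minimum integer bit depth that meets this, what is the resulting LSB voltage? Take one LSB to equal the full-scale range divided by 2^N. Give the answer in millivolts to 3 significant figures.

6.10 mV

Span: 11.2 V − (-1.3 V) = 12.5 V.
Required N = ⌈(63.3 − 1.76)/6.02⌉ = ⌈10.223⌉ = 11.
Step size = 12.5/2048 V = 6.10 mV.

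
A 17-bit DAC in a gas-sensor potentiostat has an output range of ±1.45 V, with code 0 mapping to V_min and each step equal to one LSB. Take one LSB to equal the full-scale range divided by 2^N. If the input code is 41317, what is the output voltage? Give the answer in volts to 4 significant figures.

Span: 1.45 V − (-1.45 V) = 2.9 V. LSB = 2.9 V / 2^17.
V_out = V_min + code × LSB = -1.45 V + 41317 × 2.9 V / 131072
      = -1.45 V + 0.914149 V = -0.535851 V.

-0.5359 V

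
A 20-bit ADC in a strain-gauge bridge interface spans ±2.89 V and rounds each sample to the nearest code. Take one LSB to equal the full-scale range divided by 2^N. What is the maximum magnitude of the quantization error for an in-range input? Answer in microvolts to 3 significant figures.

2.76 µV

Range = 2.89 − (-2.89) = 5.78 V.
One LSB is 5.78 V / 1048576 = 5.5122 µV.
Worst-case error for round-to-nearest is half an LSB: 2.76 µV.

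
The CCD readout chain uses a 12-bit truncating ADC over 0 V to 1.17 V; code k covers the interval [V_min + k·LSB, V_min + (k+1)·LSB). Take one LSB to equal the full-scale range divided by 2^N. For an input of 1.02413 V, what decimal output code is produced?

3585

Full-scale range = 1.17 V. LSB = 1.17 V / 2^12 ≈ 285.6 µV.
code = ⌊(V_in − V_min)/LSB⌋ = ⌊(V_in − V_min) × 2^12 / range⌋
     = ⌊(1.02413 − (0)) × 4096 / 1.17⌋ = ⌊1.02413 × 4096/1.17⌋
     = ⌊3585.330⌋ = 3585.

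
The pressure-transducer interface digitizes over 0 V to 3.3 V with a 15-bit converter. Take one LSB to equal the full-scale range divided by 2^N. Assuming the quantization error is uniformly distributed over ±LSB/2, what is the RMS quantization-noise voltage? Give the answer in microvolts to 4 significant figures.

29.07 µV

V_FS = 3.3 V.
Step size = 3.3/32768 V = 100.708 µV.
σ_q = LSB/√12 = 100.708 µV/3.4641 = 29.07 µV.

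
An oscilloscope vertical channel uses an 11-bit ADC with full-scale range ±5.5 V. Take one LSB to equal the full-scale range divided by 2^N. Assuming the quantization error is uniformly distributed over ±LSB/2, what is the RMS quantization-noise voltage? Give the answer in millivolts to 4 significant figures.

1.551 mV

The full-scale span is 5.5 − (-5.5) = 11 V.
Step size = 11/2048 V = 5.37109 mV.
V_rms = LSB/√12 = 5.37109 mV / √12 = 1.551 mV.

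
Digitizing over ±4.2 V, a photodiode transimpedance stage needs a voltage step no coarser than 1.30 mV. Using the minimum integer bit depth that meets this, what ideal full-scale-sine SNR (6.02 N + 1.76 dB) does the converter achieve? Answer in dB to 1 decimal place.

80.0 dB

Span: 4.2 V − (-4.2 V) = 8.4 V.
Levels needed ≥ 8.4/1.30 mV = 6462. 2^13 = 8192 suffices, so N_min = 13.
SNR = 6.02 × 13 + 1.76 = 80.02 dB.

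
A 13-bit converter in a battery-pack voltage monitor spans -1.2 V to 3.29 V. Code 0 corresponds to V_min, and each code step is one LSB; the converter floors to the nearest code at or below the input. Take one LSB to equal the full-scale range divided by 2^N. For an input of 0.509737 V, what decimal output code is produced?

Range = 3.29 − (-1.2) = 4.49 V. LSB = 4.49 V / 2^13 ≈ 0.5481 mV.
(V_in − V_min) × 2^13/range = (0.509737 − (-1.2)) × 8192/4.49 = 3119.413.
Floor → code = 3119.

3119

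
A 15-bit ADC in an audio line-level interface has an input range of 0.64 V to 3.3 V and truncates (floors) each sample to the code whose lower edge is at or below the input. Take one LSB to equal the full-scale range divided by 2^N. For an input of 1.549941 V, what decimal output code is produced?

The full-scale span is 3.3 − (0.64) = 2.66 V. LSB = 2.66 V / 2^15 ≈ 81.18 µV.
V_in − V_min = 1.549941 − (0.64) = 0.909941 V.
Divide by LSB: 0.909941 × 32768/2.66 = 11209.3785.
Truncating gives code 11209.

11209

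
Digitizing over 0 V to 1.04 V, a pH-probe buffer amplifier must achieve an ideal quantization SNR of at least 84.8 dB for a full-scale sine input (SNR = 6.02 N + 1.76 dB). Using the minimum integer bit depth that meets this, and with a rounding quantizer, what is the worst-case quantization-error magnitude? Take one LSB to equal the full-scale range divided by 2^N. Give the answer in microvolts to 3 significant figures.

Range is 1.04 V.
N ≥ (84.8 − 1.76)/6.02 = 13.794 → N_min = 14.
LSB = 1.04 V ÷ 2^14 = 1.04/16384 V = 63.477 µV.
Max error for round-to-nearest is LSB/2 = 31.7 µV.

31.7 µV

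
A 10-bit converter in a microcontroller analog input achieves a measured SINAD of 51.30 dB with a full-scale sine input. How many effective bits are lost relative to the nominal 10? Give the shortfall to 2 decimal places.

1.77 bits

N_eff = (51.30 − 1.76)/6.02 = 8.2292 bits.
Lost resolution: 10 − 8.2292 = 1.7708 bits.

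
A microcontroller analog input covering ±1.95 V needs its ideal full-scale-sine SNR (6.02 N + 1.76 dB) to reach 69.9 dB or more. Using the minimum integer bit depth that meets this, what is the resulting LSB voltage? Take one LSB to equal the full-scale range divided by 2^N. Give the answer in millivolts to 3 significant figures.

0.952 mV

Full-scale range = 1.95 V − (-1.95 V) = 3.9 V.
Solving 6.02 N ≥ 69.9 − 1.76: N ≥ 11.319. Round up → N = 12.
Step size = 3.9/4096 V = 0.952 mV.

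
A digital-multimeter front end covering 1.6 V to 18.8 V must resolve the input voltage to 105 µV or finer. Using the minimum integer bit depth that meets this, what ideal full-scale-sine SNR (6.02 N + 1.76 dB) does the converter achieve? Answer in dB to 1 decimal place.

110.1 dB

Span: 18.8 V − (1.6 V) = 17.2 V.
Required number of levels: 17.2/105 µV = 163810; smallest N with 2^N ≥ that is 18.
6.02(18) + 1.76 = 110.12 dB.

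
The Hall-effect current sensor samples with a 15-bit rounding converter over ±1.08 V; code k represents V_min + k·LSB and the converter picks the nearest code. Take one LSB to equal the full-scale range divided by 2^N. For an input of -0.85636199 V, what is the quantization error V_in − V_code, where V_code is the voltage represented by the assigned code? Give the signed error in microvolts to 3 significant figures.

−21.7 µV

Full-scale range = 1.08 V − (-1.08 V) = 2.16 V. LSB = 2.16 V / 2^15 ≈ 65.92 µV.
(V_in − V_min)/LSB = (-0.85636199 − (-1.08)) × 32768/2.16 = 3392.6714 → nearest code k = 3393.
V_code = -1.08 + (3393/32768) × 2.16 = -0.85634033203 V.
e = -0.85636199 − (-0.85634033203) = −21.7 µV.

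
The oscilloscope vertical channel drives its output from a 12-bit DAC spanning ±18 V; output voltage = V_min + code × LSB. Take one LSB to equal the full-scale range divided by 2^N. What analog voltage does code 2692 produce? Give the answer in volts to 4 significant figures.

Span: 18 V − (-18 V) = 36 V. LSB = 36 V / 2^12.
V_out = -18 + 2692 × (36/4096) V
      = -18 + 23.6602 = 5.66016 V.

5.660 V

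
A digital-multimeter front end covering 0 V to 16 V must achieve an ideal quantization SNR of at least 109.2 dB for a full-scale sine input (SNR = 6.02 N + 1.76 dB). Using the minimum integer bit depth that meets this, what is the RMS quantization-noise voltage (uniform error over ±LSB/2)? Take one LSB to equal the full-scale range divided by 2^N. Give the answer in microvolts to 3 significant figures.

Range is 16 V.
N ≥ (109.2 − 1.76)/6.02 = 17.847 → N_min = 18.
Step size = 16/262144 V = 61.035 µV.
RMS noise = LSB/√12 = 17.6 µV.

17.6 µV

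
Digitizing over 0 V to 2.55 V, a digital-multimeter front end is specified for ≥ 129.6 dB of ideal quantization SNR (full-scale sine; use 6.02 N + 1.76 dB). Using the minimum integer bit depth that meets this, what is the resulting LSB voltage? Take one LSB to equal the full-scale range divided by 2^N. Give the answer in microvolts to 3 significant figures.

Full-scale range = 2.55 V.
Solving 6.02 N ≥ 129.6 − 1.76: N ≥ 21.236. Round up → N = 22.
Step size = 2.55/4194304 V = 0.608 µV.

0.608 µV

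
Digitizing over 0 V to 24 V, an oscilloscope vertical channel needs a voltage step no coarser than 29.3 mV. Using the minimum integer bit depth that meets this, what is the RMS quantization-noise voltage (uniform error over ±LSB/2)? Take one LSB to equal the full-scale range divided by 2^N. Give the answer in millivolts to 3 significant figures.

6.77 mV

Range is 24 V.
Levels needed ≥ 24/29.3 mV = 819.1. 2^10 = 1024 suffices, so N_min = 10.
LSB = 24 V ÷ 2^10 = 24/1024 V = 23.438 mV.
V_rms = LSB/√12 = 6.77 mV.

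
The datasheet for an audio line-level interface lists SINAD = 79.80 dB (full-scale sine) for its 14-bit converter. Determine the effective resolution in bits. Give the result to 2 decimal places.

ENOB = (79.80 − 1.76)/6.02 = 12.9635 bits.

12.96 bits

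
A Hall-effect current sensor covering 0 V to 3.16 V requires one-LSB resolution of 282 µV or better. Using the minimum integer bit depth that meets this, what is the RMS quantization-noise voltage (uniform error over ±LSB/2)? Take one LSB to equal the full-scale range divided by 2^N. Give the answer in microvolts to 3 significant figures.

Full-scale range = 3.16 V.
Levels needed ≥ 3.16/282 µV = 11210. 2^14 = 16384 suffices, so N_min = 14.
LSB = 3.16 V / 2^14 = 192.87 µV.
σ_q = LSB/√12 = 192.87 µV/3.4641 = 55.7 µV.

55.7 µV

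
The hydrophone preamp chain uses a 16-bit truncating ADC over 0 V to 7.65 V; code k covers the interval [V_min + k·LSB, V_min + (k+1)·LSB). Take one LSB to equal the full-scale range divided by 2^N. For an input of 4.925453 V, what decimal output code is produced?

V_FS = 7.65 V. LSB = 7.65 V / 2^16 ≈ 116.7 µV.
V_in − V_min = 4.925453 − (0) = 4.925453 V.
Divide by LSB: 4.925453 × 65536/7.65 = 42195.3579.
Truncating gives code 42195.

42195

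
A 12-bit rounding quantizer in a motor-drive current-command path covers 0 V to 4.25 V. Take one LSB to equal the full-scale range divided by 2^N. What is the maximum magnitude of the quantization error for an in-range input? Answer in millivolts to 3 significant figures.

Range is 4.25 V.
LSB = 4.25 V ÷ 2^12 = 4.25/4096 V = 1.0376 mV.
A rounding quantizer has |error| ≤ LSB/2 = 0.519 mV.

0.519 mV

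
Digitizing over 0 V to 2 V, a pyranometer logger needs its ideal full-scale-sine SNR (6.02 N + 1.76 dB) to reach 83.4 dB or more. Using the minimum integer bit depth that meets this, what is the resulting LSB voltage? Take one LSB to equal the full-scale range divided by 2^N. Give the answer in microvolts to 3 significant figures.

122 µV

Range is 2 V.
6.02 N + 1.76 ≥ 83.4 gives N ≥ 13.561, so the minimum integer is 14.
LSB = 2 V ÷ 2^14 = 2/16384 V = 122 µV.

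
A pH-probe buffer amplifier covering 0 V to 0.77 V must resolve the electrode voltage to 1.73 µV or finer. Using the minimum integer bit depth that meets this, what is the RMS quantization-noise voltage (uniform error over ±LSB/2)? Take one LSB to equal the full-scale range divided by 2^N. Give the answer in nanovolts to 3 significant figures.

Full-scale range = 0.77 V.
Levels needed ≥ 0.77/1.73 µV = 445100. 2^19 = 524288 suffices, so N_min = 19.
One LSB is 0.77 V / 524288 = 1.4687 µV.
RMS noise = LSB/√12 = 424 nV.

424 nV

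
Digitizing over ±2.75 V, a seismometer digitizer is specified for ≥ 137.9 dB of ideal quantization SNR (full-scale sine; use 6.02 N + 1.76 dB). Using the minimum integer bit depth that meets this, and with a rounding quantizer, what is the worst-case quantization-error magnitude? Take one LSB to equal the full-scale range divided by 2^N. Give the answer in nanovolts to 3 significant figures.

Full-scale range = 2.75 V − (-2.75 V) = 5.5 V.
N ≥ (137.9 − 1.76)/6.02 = 22.615 → N_min = 23.
Step size = 5.5/8388608 V = 0.65565 µV.
Max error for round-to-nearest is LSB/2 = 328 nV.

328 nV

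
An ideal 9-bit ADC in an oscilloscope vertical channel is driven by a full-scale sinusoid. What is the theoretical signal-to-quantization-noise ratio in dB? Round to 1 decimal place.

For an ideal N-bit converter with full-scale sine input, SNR = 6.02 N + 1.76 dB. SNR = 6.02 × 9 + 1.76 = 54.18 + 1.76 = 55.94 dB.

55.9 dB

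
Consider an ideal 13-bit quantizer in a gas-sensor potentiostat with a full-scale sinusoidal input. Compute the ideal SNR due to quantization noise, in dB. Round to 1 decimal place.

80.0 dB

SNR = 6.02·13 + 1.76 = 80.02 dB.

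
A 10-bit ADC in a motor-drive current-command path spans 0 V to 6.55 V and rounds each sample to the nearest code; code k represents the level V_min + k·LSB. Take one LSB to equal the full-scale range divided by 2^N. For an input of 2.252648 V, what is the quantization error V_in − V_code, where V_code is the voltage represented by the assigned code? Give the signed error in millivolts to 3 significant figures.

+1.09 mV

Range is 6.55 V. LSB = 6.55 V / 2^10 ≈ 6.396 mV.
(V_in − V_min)/LSB = (2.252648 − (0)) × 1024/6.55 = 352.1697 → nearest code k = 352.
V_code = 0 + (352/1024) × 6.55 = 2.251562500 V.
e = 2.252648 − (2.251562500) = +1.09 mV.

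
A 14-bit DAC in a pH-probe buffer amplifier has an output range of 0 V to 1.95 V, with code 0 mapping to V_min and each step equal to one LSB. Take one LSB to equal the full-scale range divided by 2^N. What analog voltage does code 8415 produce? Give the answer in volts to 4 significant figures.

Full-scale range = 1.95 V. LSB = 1.95 V / 2^14.
V_out = 0 + 8415 × (1.95/16384) V
      = 0 V + 1.00154 V = 1.00154 V.

1.002 V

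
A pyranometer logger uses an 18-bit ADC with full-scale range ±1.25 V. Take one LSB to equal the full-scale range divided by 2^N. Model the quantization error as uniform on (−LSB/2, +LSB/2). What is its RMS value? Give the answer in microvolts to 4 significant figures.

Span: 1.25 V − (-1.25 V) = 2.5 V.
LSB = 2.5 V / 2^18 = 9.53674 µV.
V_rms = LSB/√12 = 9.53674 µV / √12 = 2.753 µV.

2.753 µV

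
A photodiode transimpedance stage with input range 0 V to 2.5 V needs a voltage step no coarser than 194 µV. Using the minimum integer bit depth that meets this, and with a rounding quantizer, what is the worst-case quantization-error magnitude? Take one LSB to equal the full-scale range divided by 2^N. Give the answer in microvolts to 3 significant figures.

76.3 µV

Span = 2.5 V.
Required number of levels: 2.5/194 µV = 12887; smallest N with 2^N ≥ that is 14.
LSB = 2.5 V / 2^14 = 152.59 µV.
Half an LSB is 76.3 µV.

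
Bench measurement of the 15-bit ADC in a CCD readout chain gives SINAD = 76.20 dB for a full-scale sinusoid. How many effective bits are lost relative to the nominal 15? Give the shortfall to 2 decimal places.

2.63 bits

ENOB = (SINAD − 1.76)/6.02 = (76.20 − 1.76)/6.02 = 12.3654 bits.
15 − 12.3654 = 2.63 bits below nominal.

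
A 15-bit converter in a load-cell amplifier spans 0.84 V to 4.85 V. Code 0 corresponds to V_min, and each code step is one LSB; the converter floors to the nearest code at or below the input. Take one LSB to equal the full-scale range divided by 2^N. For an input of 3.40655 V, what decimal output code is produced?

Full-scale range = 4.85 V − (0.84 V) = 4.01 V. LSB = 4.01 V / 2^15 ≈ 122.4 µV.
code = ⌊(V_in − V_min)/LSB⌋ = ⌊(V_in − V_min) × 2^15 / range⌋
     = ⌊(3.40655 − (0.84)) × 32768 / 4.01⌋ = ⌊2.56655 × 32768/4.01⌋
     = ⌊20972.746⌋ = 20972.

20972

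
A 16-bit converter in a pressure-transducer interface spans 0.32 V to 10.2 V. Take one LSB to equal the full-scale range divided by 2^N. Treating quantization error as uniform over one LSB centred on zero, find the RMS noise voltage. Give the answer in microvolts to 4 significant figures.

43.52 µV

The full-scale span is 10.2 − (0.32) = 9.88 V.
Step size = 9.88/65536 V = 150.757 µV.
σ_q = LSB/√12 = 150.757 µV/3.4641 = 43.52 µV.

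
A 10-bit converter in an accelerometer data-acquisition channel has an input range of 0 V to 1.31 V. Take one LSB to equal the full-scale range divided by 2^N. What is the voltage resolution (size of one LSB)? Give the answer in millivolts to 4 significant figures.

1.279 mV

Range is 1.31 V.
Number of codes = 2^10 = 1024.
LSB = 1.31 V ÷ 2^10 = 1.31/1024 V = 1.279 mV.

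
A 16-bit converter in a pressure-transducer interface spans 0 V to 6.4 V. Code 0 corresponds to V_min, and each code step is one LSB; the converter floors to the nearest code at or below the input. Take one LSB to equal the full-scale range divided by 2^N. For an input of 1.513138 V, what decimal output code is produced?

15494

Span = 6.4 V. LSB = 6.4 V / 2^16 ≈ 97.66 µV.
V_in − V_min = 1.513138 − (0) = 1.513138 V.
Divide by LSB: 1.513138 × 65536/6.4 = 15494.5331.
Truncating gives code 15494.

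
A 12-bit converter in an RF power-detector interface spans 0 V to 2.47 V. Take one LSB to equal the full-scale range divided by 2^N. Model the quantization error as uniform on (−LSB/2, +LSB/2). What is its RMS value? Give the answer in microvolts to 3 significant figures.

174 µV

Range is 2.47 V.
Step size = 2.47/4096 V = 0.60303 mV.
For a uniform distribution on [−LSB/2, +LSB/2], V_rms = LSB/√12 = 0.60303 mV/3.4641 = 174 µV.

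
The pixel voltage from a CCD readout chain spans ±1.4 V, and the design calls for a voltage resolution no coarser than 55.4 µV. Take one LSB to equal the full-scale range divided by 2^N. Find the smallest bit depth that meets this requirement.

Full-scale range = 1.4 V − (-1.4 V) = 2.8 V.
2.8 V / 55.4 µV = 50540. Since 2^15 = 32768 and 2^16 = 65536, N = 16.

16 bits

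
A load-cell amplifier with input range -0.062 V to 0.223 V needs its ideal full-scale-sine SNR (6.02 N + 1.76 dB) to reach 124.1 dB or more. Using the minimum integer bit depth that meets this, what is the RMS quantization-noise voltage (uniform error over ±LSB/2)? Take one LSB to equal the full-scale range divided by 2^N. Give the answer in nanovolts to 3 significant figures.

Span: 0.223 V − (-0.062 V) = 0.285 V.
Solving 6.02 N ≥ 124.1 − 1.76: N ≥ 20.322. Round up → N = 21.
One LSB is 0.285 V / 2097152 = 135.90 nV.
RMS noise = LSB/√12 = 39.2 nV.

39.2 nV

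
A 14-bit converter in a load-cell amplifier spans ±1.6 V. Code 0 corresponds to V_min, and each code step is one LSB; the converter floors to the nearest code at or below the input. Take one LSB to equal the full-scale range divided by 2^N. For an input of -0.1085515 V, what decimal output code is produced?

7636

Span: 1.6 V − (-1.6 V) = 3.2 V. LSB = 3.2 V / 2^14 ≈ 195.3 µV.
code = ⌊(V_in − V_min)/LSB⌋ = ⌊(V_in − V_min) × 2^14 / range⌋
     = ⌊(-0.1085515 − (-1.6)) × 16384 / 3.2⌋ = ⌊1.4914485 × 16384/3.2⌋
     = ⌊7636.216⌋ = 7636.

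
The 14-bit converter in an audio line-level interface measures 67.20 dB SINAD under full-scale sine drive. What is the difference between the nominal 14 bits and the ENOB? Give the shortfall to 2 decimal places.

3.13 bits

Effective bits = (67.20 − 1.76)/6.02 = 10.8704.
Lost resolution: 14 − 10.8704 = 3.1296 bits.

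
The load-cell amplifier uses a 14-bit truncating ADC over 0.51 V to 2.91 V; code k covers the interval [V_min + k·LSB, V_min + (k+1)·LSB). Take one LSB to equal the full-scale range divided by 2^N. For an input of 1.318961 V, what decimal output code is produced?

The full-scale span is 2.91 − (0.51) = 2.4 V. LSB = 2.4 V / 2^14 ≈ 146.5 µV.
(V_in − V_min) × 2^14/range = (1.318961 − (0.51)) × 16384/2.4 = 5522.507.
Floor → code = 5522.

5522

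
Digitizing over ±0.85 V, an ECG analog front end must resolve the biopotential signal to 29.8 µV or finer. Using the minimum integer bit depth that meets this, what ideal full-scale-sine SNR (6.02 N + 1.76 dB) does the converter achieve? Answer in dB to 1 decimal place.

Span: 0.85 V − (-0.85 V) = 1.7 V.
Need 2^N ≥ 1.7 V / 29.8 µV = 57050 → N_min = 16.
Ideal SNR at N = 16: 6.02·16 + 1.76 = 98.1 dB.

98.1 dB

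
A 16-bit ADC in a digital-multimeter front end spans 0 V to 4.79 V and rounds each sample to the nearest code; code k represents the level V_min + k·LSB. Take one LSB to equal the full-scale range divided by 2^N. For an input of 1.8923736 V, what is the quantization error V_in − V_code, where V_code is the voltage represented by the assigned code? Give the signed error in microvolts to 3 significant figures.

+10.8 µV

Range is 4.79 V. LSB = 4.79 V / 2^16 ≈ 73.09 µV.
Position in LSBs: (1.8923736 − (0)) × 65536/4.79 = 25891.1474; rounding gives k = 25891.
V_code = V_min + k × range/2^16 = 0 + 25891 × 4.79/65536 = 1.8923628235 V.
e = 1.8923736 − (1.8923628235) = +10.8 µV.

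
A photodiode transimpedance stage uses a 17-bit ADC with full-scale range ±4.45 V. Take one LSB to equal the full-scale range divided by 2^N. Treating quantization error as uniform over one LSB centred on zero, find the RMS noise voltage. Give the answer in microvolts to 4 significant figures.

19.60 µV

Range = 4.45 − (-4.45) = 8.9 V.
LSB = 8.9 V ÷ 2^17 = 8.9/131072 V = 67.9016 µV.
For a uniform distribution on [−LSB/2, +LSB/2], V_rms = LSB/√12 = 67.9016 µV/3.4641 = 19.60 µV.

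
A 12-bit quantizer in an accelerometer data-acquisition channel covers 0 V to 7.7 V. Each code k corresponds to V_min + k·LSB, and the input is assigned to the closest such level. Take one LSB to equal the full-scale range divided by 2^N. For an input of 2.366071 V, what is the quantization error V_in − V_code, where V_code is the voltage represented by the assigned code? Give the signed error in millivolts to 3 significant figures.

−0.701 mV

V_FS = 7.7 V. LSB = 7.7 V / 2^12 ≈ 1.880 mV.
(2.366071 − (0)) / LSB = 2.366071 × 4096/7.7 = 1258.6269. Nearest integer: k = 1259.
V_code = 0 + (1259/4096) × 7.7 = 2.366772461 V.
Error = V_in − V_code = 2.366071 − (2.366772461) = −0.701 mV.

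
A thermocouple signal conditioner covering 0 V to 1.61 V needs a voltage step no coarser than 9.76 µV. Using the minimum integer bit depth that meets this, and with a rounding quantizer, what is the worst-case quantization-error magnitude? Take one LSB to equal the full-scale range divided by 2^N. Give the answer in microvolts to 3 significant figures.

3.07 µV

Full-scale range = 1.61 V.
Levels needed ≥ 1.61/9.76 µV = 165000. 2^18 = 262144 suffices, so N_min = 18.
LSB = 1.61 V ÷ 2^18 = 1.61/262144 V = 6.1417 µV.
|e|_max = LSB/2 = 3.07 µV.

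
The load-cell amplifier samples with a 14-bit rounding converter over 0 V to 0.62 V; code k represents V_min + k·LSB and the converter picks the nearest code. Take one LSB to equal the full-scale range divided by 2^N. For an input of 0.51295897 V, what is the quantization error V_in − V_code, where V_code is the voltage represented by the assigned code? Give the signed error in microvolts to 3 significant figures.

+13.4 µV

Range is 0.62 V. LSB = 0.62 V / 2^14 ≈ 37.84 µV.
(0.51295897 − (0)) / LSB = 0.51295897 × 16384/0.62 = 13555.3545. Nearest integer: k = 13555.
V_code = V_min + k × range/2^14 = 0 + 13555 × 0.62/16384 = 0.51294555664 V.
Error = V_in − V_code = 0.51295897 − (0.51294555664) = +13.4 µV.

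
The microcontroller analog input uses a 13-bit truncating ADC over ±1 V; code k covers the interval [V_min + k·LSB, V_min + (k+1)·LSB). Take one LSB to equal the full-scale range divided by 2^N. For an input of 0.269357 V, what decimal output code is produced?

5199

Span: 1 V − (-1 V) = 2 V. LSB = 2 V / 2^13 ≈ 244.1 µV.
(V_in − V_min) × 2^13/range = (0.269357 − (-1)) × 8192/2 = 5199.286.
Floor → code = 5199.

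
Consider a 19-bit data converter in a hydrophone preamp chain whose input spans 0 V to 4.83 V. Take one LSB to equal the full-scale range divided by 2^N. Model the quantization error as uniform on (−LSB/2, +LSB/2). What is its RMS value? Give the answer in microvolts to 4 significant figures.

2.659 µV

V_FS = 4.83 V.
Step size = 4.83/524288 V = 9.21249 µV.
σ_q = LSB/√12 = 9.21249 µV/3.4641 = 2.659 µV.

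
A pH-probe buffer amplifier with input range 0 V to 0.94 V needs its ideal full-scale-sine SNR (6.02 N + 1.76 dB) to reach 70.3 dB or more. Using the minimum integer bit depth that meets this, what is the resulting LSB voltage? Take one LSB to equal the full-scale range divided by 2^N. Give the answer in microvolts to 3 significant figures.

Range is 0.94 V.
Required N = ⌈(70.3 − 1.76)/6.02⌉ = ⌈11.385⌉ = 12.
One LSB is 0.94 V / 4096 = 229 µV.

229 µV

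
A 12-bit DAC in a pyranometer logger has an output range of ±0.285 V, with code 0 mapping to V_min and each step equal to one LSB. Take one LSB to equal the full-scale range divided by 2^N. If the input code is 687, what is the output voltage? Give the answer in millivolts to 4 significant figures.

Full-scale range = 0.285 V − (-0.285 V) = 0.57 V. LSB = 0.57 V / 2^12.
V_out = V_min + code × LSB = -0.285 V + 687 × 0.57 V / 4096
      = -0.285 V + 0.0956030 V = -0.189397 V.

-189.4 mV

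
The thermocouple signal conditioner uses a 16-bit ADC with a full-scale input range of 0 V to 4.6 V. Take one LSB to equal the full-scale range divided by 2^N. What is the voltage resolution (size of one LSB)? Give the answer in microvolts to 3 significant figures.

70.2 µV

Range is 4.6 V.
2^16 = 65536 levels.
One LSB is 4.6 V / 65536 = 70.2 µV.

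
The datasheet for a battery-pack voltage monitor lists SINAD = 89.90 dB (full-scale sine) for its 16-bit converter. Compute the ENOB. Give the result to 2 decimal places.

14.64 bits

ENOB = (SINAD − 1.76) / 6.02 = (89.90 − 1.76) / 6.02 = 88.14 / 6.02 = 14.6412.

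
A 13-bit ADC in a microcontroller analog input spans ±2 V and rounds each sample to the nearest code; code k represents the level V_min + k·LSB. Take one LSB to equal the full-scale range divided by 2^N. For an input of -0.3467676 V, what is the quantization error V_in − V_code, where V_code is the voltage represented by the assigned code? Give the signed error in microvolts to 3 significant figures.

−87.9 µV

Range = 2 − (-2) = 4 V. LSB = 4 V / 2^13 ≈ 488.3 µV.
Position in LSBs: (-0.3467676 − (-2)) × 8192/4 = 3385.8200; rounding gives k = 3386.
V_code = -2 + (3386/8192) × 4 = -0.3466796875 V.
V_in − V_code = -0.3467676 − (-0.3466796875) = −87.9 µV.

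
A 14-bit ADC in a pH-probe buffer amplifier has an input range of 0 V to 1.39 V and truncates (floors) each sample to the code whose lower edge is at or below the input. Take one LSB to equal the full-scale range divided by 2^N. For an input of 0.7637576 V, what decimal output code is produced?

Range is 1.39 V. LSB = 1.39 V / 2^14 ≈ 84.84 µV.
(V_in − V_min) × 2^14/range = (0.7637576 − (0)) × 16384/1.39 = 9002.449.
Floor → code = 9002.

9002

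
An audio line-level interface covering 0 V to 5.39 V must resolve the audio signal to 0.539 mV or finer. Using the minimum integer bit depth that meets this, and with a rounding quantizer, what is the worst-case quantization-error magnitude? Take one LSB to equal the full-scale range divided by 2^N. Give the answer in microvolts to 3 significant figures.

164 µV

Span = 5.39 V.
5.39 V / 0.539 mV = 10000. Since 2^13 = 8192 and 2^14 = 16384, N = 14.
LSB = 5.39 V ÷ 2^14 = 5.39/16384 V = 328.98 µV.
Max error for round-to-nearest is LSB/2 = 164 µV.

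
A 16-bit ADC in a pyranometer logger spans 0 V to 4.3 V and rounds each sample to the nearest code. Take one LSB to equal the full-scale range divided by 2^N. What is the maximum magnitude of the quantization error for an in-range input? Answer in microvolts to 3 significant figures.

Range is 4.3 V.
One LSB is 4.3 V / 65536 = 65.613 µV.
|e|_max = LSB/2 = 32.8 µV.

32.8 µV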